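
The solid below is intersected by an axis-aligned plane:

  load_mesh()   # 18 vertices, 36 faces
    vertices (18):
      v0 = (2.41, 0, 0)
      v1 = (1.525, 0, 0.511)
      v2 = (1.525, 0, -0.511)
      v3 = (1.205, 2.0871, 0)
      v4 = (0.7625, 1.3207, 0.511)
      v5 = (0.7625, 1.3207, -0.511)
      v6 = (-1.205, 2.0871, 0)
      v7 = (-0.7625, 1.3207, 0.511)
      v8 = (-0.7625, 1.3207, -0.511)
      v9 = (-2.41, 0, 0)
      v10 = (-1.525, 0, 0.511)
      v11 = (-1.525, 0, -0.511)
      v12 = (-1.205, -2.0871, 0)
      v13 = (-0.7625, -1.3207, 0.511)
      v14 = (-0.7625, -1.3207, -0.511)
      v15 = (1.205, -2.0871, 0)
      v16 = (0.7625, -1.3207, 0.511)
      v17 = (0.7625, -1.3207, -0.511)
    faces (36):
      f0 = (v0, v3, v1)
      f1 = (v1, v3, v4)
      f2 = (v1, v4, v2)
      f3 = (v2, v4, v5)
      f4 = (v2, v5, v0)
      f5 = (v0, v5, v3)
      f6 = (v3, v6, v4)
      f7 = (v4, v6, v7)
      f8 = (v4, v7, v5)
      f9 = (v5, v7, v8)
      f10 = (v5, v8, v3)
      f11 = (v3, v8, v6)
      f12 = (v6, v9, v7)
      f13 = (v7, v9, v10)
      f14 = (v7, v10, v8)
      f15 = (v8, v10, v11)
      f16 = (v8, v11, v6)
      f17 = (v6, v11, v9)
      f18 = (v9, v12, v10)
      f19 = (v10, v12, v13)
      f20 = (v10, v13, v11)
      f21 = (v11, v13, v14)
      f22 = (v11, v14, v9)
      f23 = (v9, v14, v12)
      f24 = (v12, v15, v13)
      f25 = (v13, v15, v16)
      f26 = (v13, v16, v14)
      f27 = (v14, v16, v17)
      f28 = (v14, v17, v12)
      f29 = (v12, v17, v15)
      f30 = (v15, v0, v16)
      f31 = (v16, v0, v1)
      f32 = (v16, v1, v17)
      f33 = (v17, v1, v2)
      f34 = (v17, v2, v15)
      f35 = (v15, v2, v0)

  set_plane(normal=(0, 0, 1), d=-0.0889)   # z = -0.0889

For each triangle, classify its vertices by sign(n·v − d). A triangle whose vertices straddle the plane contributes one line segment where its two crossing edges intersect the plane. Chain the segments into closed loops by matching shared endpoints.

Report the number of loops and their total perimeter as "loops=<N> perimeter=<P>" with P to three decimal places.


loops=2 perimeter=22.686

Straddling triangles (24 of 36):
  (v1,v4,v2) [++-] → (1.21008, 0.545467, -0.0889)–(1.525, 0, -0.0889)  len=0.6298
  (v2,v4,v5) [-+-] → (1.21008, 0.545467, -0.0889)–(0.7625, 1.3207, -0.0889)  len=0.8952
  (v2,v5,v0) [--+] → (2.12338, 0.229766, -0.0889)–(2.25603, 0, -0.0889)  len=0.2653
  (v0,v5,v3) [+-+] → (2.12338, 0.229766, -0.0889)–(1.12802, 1.95377, -0.0889)  len=1.9907
  (v4,v7,v5) [++-] → (0.132654, 1.3207, -0.0889)–(0.7625, 1.3207, -0.0889)  len=0.6298
  (v5,v7,v8) [-+-] → (0.132654, 1.3207, -0.0889)–(-0.7625, 1.3207, -0.0889)  len=0.8952
  (v5,v8,v3) [--+] → (0.862709, 1.95377, -0.0889)–(1.12802, 1.95377, -0.0889)  len=0.2653
  (v3,v8,v6) [+-+] → (0.862709, 1.95377, -0.0889)–(-1.12802, 1.95377, -0.0889)  len=1.9907
  (v7,v10,v8) [++-] → (-1.07742, 0.775233, -0.0889)–(-0.7625, 1.3207, -0.0889)  len=0.6298
  (v8,v10,v11) [-+-] → (-1.07742, 0.775233, -0.0889)–(-1.525, 0, -0.0889)  len=0.8952
  (v8,v11,v6) [--+] → (-1.26067, 1.724, -0.0889)–(-1.12802, 1.95377, -0.0889)  len=0.2653
  (v6,v11,v9) [+-+] → (-1.26067, 1.724, -0.0889)–(-2.25603, 0, -0.0889)  len=1.9907
  (v10,v13,v11) [++-] → (-1.21008, -0.545467, -0.0889)–(-1.525, 0, -0.0889)  len=0.6298
  (v11,v13,v14) [-+-] → (-1.21008, -0.545467, -0.0889)–(-0.7625, -1.3207, -0.0889)  len=0.8952
  (v11,v14,v9) [--+] → (-2.12338, -0.229766, -0.0889)–(-2.25603, 0, -0.0889)  len=0.2653
  (v9,v14,v12) [+-+] → (-2.12338, -0.229766, -0.0889)–(-1.12802, -1.95377, -0.0889)  len=1.9907
  (v13,v16,v14) [++-] → (-0.132654, -1.3207, -0.0889)–(-0.7625, -1.3207, -0.0889)  len=0.6298
  (v14,v16,v17) [-+-] → (-0.132654, -1.3207, -0.0889)–(0.7625, -1.3207, -0.0889)  len=0.8952
  (v14,v17,v12) [--+] → (-0.862709, -1.95377, -0.0889)–(-1.12802, -1.95377, -0.0889)  len=0.2653
  (v12,v17,v15) [+-+] → (-0.862709, -1.95377, -0.0889)–(1.12802, -1.95377, -0.0889)  len=1.9907
  (v16,v1,v17) [++-] → (1.07742, -0.775233, -0.0889)–(0.7625, -1.3207, -0.0889)  len=0.6298
  (v17,v1,v2) [-+-] → (1.07742, -0.775233, -0.0889)–(1.525, 0, -0.0889)  len=0.8952
  (v17,v2,v15) [--+] → (1.26067, -1.724, -0.0889)–(1.12802, -1.95377, -0.0889)  len=0.2653
  (v15,v2,v0) [+-+] → (1.26067, -1.724, -0.0889)–(2.25603, 0, -0.0889)  len=1.9907

Chained into 2 loop(s):
  loop 1: 12 segments, perimeter = 9.1500
  loop 2: 12 segments, perimeter = 13.5362
Total perimeter = 22.686


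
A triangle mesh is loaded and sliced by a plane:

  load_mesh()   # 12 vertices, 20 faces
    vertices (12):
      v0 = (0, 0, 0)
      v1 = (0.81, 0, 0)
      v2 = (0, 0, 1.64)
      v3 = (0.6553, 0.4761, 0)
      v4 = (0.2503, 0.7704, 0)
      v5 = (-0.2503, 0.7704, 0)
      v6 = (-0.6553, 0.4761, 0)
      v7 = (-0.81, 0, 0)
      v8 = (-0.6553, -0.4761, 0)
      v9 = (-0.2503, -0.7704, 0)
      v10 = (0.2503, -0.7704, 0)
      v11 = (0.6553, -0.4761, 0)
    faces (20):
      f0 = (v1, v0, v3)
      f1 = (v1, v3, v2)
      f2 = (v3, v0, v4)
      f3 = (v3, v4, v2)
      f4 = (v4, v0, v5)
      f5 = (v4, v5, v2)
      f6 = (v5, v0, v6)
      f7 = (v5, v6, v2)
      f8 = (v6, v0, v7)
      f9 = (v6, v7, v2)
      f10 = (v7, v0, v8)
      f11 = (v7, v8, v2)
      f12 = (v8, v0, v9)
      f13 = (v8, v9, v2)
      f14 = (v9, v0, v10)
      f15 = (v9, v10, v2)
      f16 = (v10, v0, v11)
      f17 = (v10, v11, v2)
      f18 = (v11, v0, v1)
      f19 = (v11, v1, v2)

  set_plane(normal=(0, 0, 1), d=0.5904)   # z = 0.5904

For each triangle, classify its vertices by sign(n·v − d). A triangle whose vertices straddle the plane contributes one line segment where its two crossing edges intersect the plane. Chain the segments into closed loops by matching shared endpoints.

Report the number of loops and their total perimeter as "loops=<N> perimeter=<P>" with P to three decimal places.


Straddling triangles (10 of 20):
  (v1,v3,v2) [--+] → (0.419392, 0.304704, 0.5904)–(0.5184, 0, 0.5904)  len=0.3204
  (v3,v4,v2) [--+] → (0.160192, 0.493056, 0.5904)–(0.419392, 0.304704, 0.5904)  len=0.3204
  (v4,v5,v2) [--+] → (-0.160192, 0.493056, 0.5904)–(0.160192, 0.493056, 0.5904)  len=0.3204
  (v5,v6,v2) [--+] → (-0.419392, 0.304704, 0.5904)–(-0.160192, 0.493056, 0.5904)  len=0.3204
  (v6,v7,v2) [--+] → (-0.5184, 0, 0.5904)–(-0.419392, 0.304704, 0.5904)  len=0.3204
  (v7,v8,v2) [--+] → (-0.419392, -0.304704, 0.5904)–(-0.5184, 0, 0.5904)  len=0.3204
  (v8,v9,v2) [--+] → (-0.160192, -0.493056, 0.5904)–(-0.419392, -0.304704, 0.5904)  len=0.3204
  (v9,v10,v2) [--+] → (0.160192, -0.493056, 0.5904)–(-0.160192, -0.493056, 0.5904)  len=0.3204
  (v10,v11,v2) [--+] → (0.419392, -0.304704, 0.5904)–(0.160192, -0.493056, 0.5904)  len=0.3204
  (v11,v1,v2) [--+] → (0.5184, 0, 0.5904)–(0.419392, -0.304704, 0.5904)  len=0.3204

Chained into 1 loop(s):
  loop 1: 10 segments, perimeter = 3.2039
Total perimeter = 3.204

loops=1 perimeter=3.204


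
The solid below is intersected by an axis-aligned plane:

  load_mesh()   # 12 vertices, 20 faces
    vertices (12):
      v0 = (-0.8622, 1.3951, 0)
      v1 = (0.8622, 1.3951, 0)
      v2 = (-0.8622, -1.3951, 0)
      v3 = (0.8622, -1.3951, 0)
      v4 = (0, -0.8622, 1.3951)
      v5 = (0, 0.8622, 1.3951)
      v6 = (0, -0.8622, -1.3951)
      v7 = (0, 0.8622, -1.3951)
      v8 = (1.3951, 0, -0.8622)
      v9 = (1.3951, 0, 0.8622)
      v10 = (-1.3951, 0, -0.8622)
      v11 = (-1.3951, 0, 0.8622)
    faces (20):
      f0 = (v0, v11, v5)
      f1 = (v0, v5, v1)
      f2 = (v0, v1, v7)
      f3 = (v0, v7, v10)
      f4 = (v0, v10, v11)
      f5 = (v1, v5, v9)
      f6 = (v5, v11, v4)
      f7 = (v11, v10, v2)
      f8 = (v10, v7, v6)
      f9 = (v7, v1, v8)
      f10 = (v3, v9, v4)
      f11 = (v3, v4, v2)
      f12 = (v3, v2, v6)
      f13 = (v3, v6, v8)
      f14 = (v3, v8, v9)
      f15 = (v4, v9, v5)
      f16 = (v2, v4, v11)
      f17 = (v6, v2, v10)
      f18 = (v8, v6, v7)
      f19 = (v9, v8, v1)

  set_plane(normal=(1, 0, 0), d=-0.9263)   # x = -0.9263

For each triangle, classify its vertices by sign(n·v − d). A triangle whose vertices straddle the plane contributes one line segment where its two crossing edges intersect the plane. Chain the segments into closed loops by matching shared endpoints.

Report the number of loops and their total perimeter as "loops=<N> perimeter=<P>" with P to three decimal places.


Straddling triangles (8 of 20):
  (v0,v11,v5) [+-+] → (-0.9263, 1.22729, 0.10371)–(-0.9263, 0.289728, 1.04127)  len=1.3259
  (v0,v7,v10) [++-] → (-0.9263, 0.289728, -1.04127)–(-0.9263, 1.22729, -0.10371)  len=1.3259
  (v0,v10,v11) [+--] → (-0.9263, 1.22729, -0.10371)–(-0.9263, 1.22729, 0.10371)  len=0.2074
  (v5,v11,v4) [+-+] → (-0.9263, 0.289728, 1.04127)–(-0.9263, -0.289728, 1.04127)  len=0.5795
  (v11,v10,v2) [--+] → (-0.9263, -1.22729, -0.10371)–(-0.9263, -1.22729, 0.10371)  len=0.2074
  (v10,v7,v6) [-++] → (-0.9263, 0.289728, -1.04127)–(-0.9263, -0.289728, -1.04127)  len=0.5795
  (v2,v4,v11) [++-] → (-0.9263, -0.289728, 1.04127)–(-0.9263, -1.22729, 0.10371)  len=1.3259
  (v6,v2,v10) [++-] → (-0.9263, -1.22729, -0.10371)–(-0.9263, -0.289728, -1.04127)  len=1.3259

Chained into 1 loop(s):
  loop 1: 8 segments, perimeter = 6.8774
Total perimeter = 6.877

loops=1 perimeter=6.877


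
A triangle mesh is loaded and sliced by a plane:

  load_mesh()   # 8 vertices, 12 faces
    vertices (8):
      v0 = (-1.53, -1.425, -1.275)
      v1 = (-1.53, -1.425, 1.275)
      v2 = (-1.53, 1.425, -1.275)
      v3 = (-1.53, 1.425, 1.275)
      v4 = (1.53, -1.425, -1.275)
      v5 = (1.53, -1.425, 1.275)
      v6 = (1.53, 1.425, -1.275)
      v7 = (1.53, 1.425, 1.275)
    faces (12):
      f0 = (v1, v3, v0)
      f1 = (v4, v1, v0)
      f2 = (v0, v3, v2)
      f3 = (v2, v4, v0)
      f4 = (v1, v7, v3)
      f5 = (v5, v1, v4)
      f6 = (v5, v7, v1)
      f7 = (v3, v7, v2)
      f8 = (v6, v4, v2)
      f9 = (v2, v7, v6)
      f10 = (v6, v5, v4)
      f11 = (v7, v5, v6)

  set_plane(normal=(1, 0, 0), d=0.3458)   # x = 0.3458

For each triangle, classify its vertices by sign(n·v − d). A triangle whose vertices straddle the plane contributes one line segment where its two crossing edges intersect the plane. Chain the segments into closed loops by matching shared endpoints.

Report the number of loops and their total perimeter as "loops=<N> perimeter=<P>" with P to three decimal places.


loops=1 perimeter=10.800

Straddling triangles (8 of 12):
  (v4,v1,v0) [+--] → (0.3458, -1.425, -0.288167)–(0.3458, -1.425, -1.275)  len=0.9868
  (v2,v4,v0) [-+-] → (0.3458, -0.322069, -1.275)–(0.3458, -1.425, -1.275)  len=1.1029
  (v1,v7,v3) [-+-] → (0.3458, 0.322069, 1.275)–(0.3458, 1.425, 1.275)  len=1.1029
  (v5,v1,v4) [+-+] → (0.3458, -1.425, 1.275)–(0.3458, -1.425, -0.288167)  len=1.5632
  (v5,v7,v1) [++-] → (0.3458, 0.322069, 1.275)–(0.3458, -1.425, 1.275)  len=1.7471
  (v3,v7,v2) [-+-] → (0.3458, 1.425, 1.275)–(0.3458, 1.425, 0.288167)  len=0.9868
  (v6,v4,v2) [++-] → (0.3458, -0.322069, -1.275)–(0.3458, 1.425, -1.275)  len=1.7471
  (v2,v7,v6) [-++] → (0.3458, 1.425, 0.288167)–(0.3458, 1.425, -1.275)  len=1.5632

Chained into 1 loop(s):
  loop 1: 8 segments, perimeter = 10.8000
Total perimeter = 10.800


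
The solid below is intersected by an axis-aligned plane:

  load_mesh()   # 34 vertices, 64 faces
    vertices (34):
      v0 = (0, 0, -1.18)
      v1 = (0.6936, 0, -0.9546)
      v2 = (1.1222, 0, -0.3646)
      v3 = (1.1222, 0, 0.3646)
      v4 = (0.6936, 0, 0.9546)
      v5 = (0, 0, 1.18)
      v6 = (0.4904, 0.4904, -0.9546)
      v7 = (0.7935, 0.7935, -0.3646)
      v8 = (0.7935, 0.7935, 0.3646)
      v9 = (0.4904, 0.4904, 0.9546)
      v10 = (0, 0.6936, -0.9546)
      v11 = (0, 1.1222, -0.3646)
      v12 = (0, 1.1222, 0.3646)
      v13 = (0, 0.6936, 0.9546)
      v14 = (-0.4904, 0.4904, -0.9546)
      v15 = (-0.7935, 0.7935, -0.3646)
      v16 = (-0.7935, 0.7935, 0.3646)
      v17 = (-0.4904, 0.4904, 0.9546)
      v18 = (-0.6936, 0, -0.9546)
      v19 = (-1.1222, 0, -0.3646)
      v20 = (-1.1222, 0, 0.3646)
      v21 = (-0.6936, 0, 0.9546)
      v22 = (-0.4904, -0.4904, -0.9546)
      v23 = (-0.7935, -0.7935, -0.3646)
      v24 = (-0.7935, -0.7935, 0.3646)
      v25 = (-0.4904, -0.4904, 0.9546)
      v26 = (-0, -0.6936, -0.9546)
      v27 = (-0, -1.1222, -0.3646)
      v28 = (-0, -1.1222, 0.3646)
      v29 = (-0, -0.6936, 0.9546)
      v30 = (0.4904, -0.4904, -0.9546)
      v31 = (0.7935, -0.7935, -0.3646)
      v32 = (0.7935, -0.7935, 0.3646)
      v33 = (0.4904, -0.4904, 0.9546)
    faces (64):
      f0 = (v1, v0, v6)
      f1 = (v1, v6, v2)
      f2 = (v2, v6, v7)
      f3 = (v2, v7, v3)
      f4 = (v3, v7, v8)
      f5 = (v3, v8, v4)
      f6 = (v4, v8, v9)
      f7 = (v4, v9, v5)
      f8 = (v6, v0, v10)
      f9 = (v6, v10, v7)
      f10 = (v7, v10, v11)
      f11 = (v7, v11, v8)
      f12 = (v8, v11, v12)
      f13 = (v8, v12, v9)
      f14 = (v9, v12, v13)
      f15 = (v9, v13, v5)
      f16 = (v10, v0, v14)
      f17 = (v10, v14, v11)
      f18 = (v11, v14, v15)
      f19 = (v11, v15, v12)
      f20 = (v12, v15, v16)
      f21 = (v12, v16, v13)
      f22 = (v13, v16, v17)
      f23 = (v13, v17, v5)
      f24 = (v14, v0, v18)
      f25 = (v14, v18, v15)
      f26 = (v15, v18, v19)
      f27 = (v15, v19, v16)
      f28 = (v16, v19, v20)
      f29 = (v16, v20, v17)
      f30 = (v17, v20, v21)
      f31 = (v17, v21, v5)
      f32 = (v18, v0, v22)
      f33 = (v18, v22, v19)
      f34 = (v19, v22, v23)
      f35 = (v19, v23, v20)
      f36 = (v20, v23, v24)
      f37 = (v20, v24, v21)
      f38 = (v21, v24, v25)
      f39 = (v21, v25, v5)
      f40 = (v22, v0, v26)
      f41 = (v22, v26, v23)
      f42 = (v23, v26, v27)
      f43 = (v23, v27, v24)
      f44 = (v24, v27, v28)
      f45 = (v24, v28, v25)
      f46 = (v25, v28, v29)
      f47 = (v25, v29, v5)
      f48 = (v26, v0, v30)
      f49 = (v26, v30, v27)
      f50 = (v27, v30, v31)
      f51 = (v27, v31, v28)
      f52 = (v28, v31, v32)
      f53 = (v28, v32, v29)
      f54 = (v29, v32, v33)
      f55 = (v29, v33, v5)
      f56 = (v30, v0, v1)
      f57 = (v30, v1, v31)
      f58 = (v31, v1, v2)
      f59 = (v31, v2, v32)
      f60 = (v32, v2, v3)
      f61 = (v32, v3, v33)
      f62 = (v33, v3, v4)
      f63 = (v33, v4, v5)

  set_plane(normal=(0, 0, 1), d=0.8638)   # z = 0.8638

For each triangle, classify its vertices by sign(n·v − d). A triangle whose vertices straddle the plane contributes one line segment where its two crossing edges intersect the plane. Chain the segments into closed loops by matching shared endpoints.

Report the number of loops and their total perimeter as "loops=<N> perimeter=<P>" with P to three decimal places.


Straddling triangles (16 of 64):
  (v3,v8,v4) [--+] → (0.708974, 0.122118, 0.8638)–(0.759561, 0, 0.8638)  len=0.1322
  (v4,v8,v9) [+-+] → (0.708974, 0.122118, 0.8638)–(0.537047, 0.537047, 0.8638)  len=0.4491
  (v8,v12,v9) [--+] → (0.414928, 0.587633, 0.8638)–(0.537047, 0.537047, 0.8638)  len=0.1322
  (v9,v12,v13) [+-+] → (0.414928, 0.587633, 0.8638)–(0, 0.759561, 0.8638)  len=0.4491
  (v12,v16,v13) [--+] → (-0.122118, 0.708974, 0.8638)–(0, 0.759561, 0.8638)  len=0.1322
  (v13,v16,v17) [+-+] → (-0.122118, 0.708974, 0.8638)–(-0.537047, 0.537047, 0.8638)  len=0.4491
  (v16,v20,v17) [--+] → (-0.587633, 0.414928, 0.8638)–(-0.537047, 0.537047, 0.8638)  len=0.1322
  (v17,v20,v21) [+-+] → (-0.587633, 0.414928, 0.8638)–(-0.759561, 0, 0.8638)  len=0.4491
  (v20,v24,v21) [--+] → (-0.708974, -0.122118, 0.8638)–(-0.759561, 0, 0.8638)  len=0.1322
  (v21,v24,v25) [+-+] → (-0.708974, -0.122118, 0.8638)–(-0.537047, -0.537047, 0.8638)  len=0.4491
  (v24,v28,v25) [--+] → (-0.414928, -0.587633, 0.8638)–(-0.537047, -0.537047, 0.8638)  len=0.1322
  (v25,v28,v29) [+-+] → (-0.414928, -0.587633, 0.8638)–(0, -0.759561, 0.8638)  len=0.4491
  (v28,v32,v29) [--+] → (0.122118, -0.708974, 0.8638)–(0, -0.759561, 0.8638)  len=0.1322
  (v29,v32,v33) [+-+] → (0.122118, -0.708974, 0.8638)–(0.537047, -0.537047, 0.8638)  len=0.4491
  (v32,v3,v33) [--+] → (0.587633, -0.414928, 0.8638)–(0.537047, -0.537047, 0.8638)  len=0.1322
  (v33,v3,v4) [+-+] → (0.587633, -0.414928, 0.8638)–(0.759561, 0, 0.8638)  len=0.4491

Chained into 1 loop(s):
  loop 1: 16 segments, perimeter = 4.6506
Total perimeter = 4.651

loops=1 perimeter=4.651


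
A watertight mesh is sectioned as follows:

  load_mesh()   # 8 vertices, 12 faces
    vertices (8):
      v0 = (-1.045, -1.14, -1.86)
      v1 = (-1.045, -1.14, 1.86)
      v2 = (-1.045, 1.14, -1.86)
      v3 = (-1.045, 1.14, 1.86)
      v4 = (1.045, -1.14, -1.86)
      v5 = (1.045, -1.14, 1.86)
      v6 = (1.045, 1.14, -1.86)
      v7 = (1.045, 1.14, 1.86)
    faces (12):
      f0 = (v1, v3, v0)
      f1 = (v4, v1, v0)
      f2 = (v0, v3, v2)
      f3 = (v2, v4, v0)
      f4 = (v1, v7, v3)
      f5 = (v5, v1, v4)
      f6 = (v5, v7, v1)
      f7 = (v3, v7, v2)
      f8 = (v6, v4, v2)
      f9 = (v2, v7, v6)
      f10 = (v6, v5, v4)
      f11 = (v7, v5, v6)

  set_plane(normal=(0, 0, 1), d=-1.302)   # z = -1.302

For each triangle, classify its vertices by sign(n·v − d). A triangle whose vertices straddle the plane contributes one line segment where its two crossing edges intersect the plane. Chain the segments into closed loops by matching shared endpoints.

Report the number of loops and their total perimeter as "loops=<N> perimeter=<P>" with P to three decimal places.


Straddling triangles (8 of 12):
  (v1,v3,v0) [++-] → (-1.045, -0.798, -1.302)–(-1.045, -1.14, -1.302)  len=0.3420
  (v4,v1,v0) [-+-] → (0.7315, -1.14, -1.302)–(-1.045, -1.14, -1.302)  len=1.7765
  (v0,v3,v2) [-+-] → (-1.045, -0.798, -1.302)–(-1.045, 1.14, -1.302)  len=1.9380
  (v5,v1,v4) [++-] → (0.7315, -1.14, -1.302)–(1.045, -1.14, -1.302)  len=0.3135
  (v3,v7,v2) [++-] → (-0.7315, 1.14, -1.302)–(-1.045, 1.14, -1.302)  len=0.3135
  (v2,v7,v6) [-+-] → (-0.7315, 1.14, -1.302)–(1.045, 1.14, -1.302)  len=1.7765
  (v6,v5,v4) [-+-] → (1.045, 0.798, -1.302)–(1.045, -1.14, -1.302)  len=1.9380
  (v7,v5,v6) [++-] → (1.045, 0.798, -1.302)–(1.045, 1.14, -1.302)  len=0.3420

Chained into 1 loop(s):
  loop 1: 8 segments, perimeter = 8.7400
Total perimeter = 8.740

loops=1 perimeter=8.740


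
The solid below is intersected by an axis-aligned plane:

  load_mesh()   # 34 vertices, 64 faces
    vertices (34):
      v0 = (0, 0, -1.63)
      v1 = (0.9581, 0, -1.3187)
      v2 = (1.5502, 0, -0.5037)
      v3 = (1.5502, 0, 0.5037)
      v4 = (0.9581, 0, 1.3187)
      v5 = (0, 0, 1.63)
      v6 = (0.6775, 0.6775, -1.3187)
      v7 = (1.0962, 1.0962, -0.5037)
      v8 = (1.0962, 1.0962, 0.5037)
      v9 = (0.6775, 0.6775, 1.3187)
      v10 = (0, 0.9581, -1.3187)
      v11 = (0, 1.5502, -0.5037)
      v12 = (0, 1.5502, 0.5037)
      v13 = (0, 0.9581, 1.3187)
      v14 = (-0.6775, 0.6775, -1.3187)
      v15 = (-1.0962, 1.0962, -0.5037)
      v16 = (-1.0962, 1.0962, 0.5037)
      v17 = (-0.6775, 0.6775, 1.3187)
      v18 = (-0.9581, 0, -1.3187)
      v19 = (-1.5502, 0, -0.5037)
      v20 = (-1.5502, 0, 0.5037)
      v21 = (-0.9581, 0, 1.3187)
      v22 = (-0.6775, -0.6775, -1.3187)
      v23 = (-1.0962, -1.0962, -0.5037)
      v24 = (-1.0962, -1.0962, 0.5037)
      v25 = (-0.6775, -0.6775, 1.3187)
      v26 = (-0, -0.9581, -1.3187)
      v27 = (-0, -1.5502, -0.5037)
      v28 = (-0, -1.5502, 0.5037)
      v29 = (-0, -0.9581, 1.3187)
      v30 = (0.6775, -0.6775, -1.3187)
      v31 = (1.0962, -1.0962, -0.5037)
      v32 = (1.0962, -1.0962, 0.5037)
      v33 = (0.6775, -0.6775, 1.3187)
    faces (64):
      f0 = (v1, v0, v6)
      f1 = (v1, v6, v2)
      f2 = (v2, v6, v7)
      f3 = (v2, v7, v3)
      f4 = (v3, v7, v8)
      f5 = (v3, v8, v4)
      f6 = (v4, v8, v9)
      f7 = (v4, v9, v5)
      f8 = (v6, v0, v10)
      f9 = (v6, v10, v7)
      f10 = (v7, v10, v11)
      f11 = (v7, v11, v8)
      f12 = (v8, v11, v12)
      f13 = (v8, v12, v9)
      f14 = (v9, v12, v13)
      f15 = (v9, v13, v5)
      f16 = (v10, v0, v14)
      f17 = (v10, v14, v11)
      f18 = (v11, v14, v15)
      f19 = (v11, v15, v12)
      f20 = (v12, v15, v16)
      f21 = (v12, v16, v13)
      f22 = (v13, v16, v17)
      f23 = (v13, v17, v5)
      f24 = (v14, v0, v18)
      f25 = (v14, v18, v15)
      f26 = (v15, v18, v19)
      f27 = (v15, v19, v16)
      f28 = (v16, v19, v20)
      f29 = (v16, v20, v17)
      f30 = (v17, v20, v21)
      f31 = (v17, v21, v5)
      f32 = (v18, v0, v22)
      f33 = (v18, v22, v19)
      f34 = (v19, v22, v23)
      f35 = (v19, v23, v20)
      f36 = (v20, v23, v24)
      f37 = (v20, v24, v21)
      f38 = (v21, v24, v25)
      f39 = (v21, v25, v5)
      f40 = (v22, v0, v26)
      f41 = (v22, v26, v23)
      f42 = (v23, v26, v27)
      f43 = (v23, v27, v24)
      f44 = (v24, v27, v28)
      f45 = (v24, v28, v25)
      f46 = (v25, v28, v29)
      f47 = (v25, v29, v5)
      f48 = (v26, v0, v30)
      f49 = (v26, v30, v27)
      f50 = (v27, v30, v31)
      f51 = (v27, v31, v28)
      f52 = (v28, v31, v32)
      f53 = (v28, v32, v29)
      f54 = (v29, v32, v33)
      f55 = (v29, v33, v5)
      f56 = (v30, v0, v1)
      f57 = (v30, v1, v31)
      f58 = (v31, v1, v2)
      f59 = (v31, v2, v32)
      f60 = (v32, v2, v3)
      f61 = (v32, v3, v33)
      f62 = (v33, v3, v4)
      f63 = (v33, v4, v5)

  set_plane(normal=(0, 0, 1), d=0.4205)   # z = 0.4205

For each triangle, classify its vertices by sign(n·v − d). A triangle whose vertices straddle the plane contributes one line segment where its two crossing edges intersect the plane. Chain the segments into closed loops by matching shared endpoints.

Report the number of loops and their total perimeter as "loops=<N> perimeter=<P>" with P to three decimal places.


loops=1 perimeter=9.492

Straddling triangles (16 of 64):
  (v2,v7,v3) [--+] → (1.5127, 0.0905339, 0.4205)–(1.5502, 0, 0.4205)  len=0.0980
  (v3,v7,v8) [+-+] → (1.5127, 0.0905339, 0.4205)–(1.0962, 1.0962, 0.4205)  len=1.0885
  (v7,v11,v8) [--+] → (1.00567, 1.1337, 0.4205)–(1.0962, 1.0962, 0.4205)  len=0.0980
  (v8,v11,v12) [+-+] → (1.00567, 1.1337, 0.4205)–(0, 1.5502, 0.4205)  len=1.0885
  (v11,v15,v12) [--+] → (-0.0905339, 1.5127, 0.4205)–(0, 1.5502, 0.4205)  len=0.0980
  (v12,v15,v16) [+-+] → (-0.0905339, 1.5127, 0.4205)–(-1.0962, 1.0962, 0.4205)  len=1.0885
  (v15,v19,v16) [--+] → (-1.1337, 1.00567, 0.4205)–(-1.0962, 1.0962, 0.4205)  len=0.0980
  (v16,v19,v20) [+-+] → (-1.1337, 1.00567, 0.4205)–(-1.5502, 0, 0.4205)  len=1.0885
  (v19,v23,v20) [--+] → (-1.5127, -0.0905339, 0.4205)–(-1.5502, 0, 0.4205)  len=0.0980
  (v20,v23,v24) [+-+] → (-1.5127, -0.0905339, 0.4205)–(-1.0962, -1.0962, 0.4205)  len=1.0885
  (v23,v27,v24) [--+] → (-1.00567, -1.1337, 0.4205)–(-1.0962, -1.0962, 0.4205)  len=0.0980
  (v24,v27,v28) [+-+] → (-1.00567, -1.1337, 0.4205)–(0, -1.5502, 0.4205)  len=1.0885
  (v27,v31,v28) [--+] → (0.0905339, -1.5127, 0.4205)–(0, -1.5502, 0.4205)  len=0.0980
  (v28,v31,v32) [+-+] → (0.0905339, -1.5127, 0.4205)–(1.0962, -1.0962, 0.4205)  len=1.0885
  (v31,v2,v32) [--+] → (1.1337, -1.00567, 0.4205)–(1.0962, -1.0962, 0.4205)  len=0.0980
  (v32,v2,v3) [+-+] → (1.1337, -1.00567, 0.4205)–(1.5502, 0, 0.4205)  len=1.0885

Chained into 1 loop(s):
  loop 1: 16 segments, perimeter = 9.4920
Total perimeter = 9.492


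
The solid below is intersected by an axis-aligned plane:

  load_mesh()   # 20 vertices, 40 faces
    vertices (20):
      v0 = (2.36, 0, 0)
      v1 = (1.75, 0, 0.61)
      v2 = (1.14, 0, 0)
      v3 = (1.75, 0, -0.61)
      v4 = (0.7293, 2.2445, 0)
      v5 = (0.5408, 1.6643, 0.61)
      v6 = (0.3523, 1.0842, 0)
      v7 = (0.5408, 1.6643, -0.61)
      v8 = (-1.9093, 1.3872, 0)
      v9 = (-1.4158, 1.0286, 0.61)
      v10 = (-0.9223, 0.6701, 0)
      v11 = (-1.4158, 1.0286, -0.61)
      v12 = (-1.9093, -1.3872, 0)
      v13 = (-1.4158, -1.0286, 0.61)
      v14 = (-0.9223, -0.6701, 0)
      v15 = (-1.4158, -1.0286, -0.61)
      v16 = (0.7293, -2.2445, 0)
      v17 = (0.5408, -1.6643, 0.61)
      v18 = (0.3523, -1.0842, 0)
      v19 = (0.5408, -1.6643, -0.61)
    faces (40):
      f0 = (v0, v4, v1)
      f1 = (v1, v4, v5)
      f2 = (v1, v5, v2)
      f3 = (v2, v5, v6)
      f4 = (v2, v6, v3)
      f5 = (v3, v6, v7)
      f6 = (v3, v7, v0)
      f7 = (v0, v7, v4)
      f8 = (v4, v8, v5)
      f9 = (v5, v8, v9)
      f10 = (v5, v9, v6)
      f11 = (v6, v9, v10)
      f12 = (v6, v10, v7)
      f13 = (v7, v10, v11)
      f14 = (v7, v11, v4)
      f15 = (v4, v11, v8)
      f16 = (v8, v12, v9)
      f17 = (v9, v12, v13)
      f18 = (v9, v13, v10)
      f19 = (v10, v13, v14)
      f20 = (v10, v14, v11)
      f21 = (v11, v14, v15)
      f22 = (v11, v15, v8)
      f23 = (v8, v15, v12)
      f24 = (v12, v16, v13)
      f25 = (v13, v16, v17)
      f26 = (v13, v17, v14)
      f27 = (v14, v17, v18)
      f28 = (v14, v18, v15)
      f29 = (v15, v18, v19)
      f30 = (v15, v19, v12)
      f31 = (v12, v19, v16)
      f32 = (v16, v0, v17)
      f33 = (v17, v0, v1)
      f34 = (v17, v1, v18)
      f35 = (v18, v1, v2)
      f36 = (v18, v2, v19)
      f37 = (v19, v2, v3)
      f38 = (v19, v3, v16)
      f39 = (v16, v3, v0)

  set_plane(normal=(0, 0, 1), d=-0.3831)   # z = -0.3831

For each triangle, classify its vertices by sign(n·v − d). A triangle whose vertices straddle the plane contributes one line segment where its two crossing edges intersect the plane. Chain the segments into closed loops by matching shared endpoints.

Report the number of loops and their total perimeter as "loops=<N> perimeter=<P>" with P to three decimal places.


Straddling triangles (20 of 40):
  (v2,v6,v3) [++-] → (1.2301, 0.403287, -0.3831)–(1.5231, 0, -0.3831)  len=0.4985
  (v3,v6,v7) [-+-] → (1.2301, 0.403287, -0.3831)–(0.470684, 1.44852, -0.3831)  len=1.2920
  (v3,v7,v0) [--+] → (1.21748, 1.04523, -0.3831)–(1.9769, 0, -0.3831)  len=1.2920
  (v0,v7,v4) [+-+] → (1.21748, 1.04523, -0.3831)–(0.610916, 1.88012, -0.3831)  len=1.0320
  (v6,v10,v7) [++-] → (-0.00342523, 1.29449, -0.3831)–(0.470684, 1.44852, -0.3831)  len=0.4985
  (v7,v10,v11) [-+-] → (-0.00342523, 1.29449, -0.3831)–(-1.23223, 0.89525, -0.3831)  len=1.2920
  (v7,v11,v4) [--+] → (-0.617893, 1.48087, -0.3831)–(0.610916, 1.88012, -0.3831)  len=1.2920
  (v4,v11,v8) [+-+] → (-0.617893, 1.48087, -0.3831)–(-1.59937, 1.16199, -0.3831)  len=1.0320
  (v10,v14,v11) [++-] → (-1.23223, 0.396739, -0.3831)–(-1.23223, 0.89525, -0.3831)  len=0.4985
  (v11,v14,v15) [-+-] → (-1.23223, 0.396739, -0.3831)–(-1.23223, -0.89525, -0.3831)  len=1.2920
  (v11,v15,v8) [--+] → (-1.59937, -0.130002, -0.3831)–(-1.59937, 1.16199, -0.3831)  len=1.2920
  (v8,v15,v12) [+-+] → (-1.59937, -0.130002, -0.3831)–(-1.59937, -1.16199, -0.3831)  len=1.0320
  (v14,v18,v15) [++-] → (-0.758125, -1.04928, -0.3831)–(-1.23223, -0.89525, -0.3831)  len=0.4985
  (v15,v18,v19) [-+-] → (-0.758125, -1.04928, -0.3831)–(0.470684, -1.44852, -0.3831)  len=1.2920
  (v15,v19,v12) [--+] → (-0.370557, -1.56123, -0.3831)–(-1.59937, -1.16199, -0.3831)  len=1.2920
  (v12,v19,v16) [+-+] → (-0.370557, -1.56123, -0.3831)–(0.610916, -1.88012, -0.3831)  len=1.0320
  (v18,v2,v19) [++-] → (0.763683, -1.04523, -0.3831)–(0.470684, -1.44852, -0.3831)  len=0.4985
  (v19,v2,v3) [-+-] → (0.763683, -1.04523, -0.3831)–(1.5231, 0, -0.3831)  len=1.2920
  (v19,v3,v16) [--+] → (1.37033, -0.83488, -0.3831)–(0.610916, -1.88012, -0.3831)  len=1.2920
  (v16,v3,v0) [+-+] → (1.37033, -0.83488, -0.3831)–(1.9769, 0, -0.3831)  len=1.0320

Chained into 2 loop(s):
  loop 1: 10 segments, perimeter = 8.9525
  loop 2: 10 segments, perimeter = 11.6199
Total perimeter = 20.572

loops=2 perimeter=20.572


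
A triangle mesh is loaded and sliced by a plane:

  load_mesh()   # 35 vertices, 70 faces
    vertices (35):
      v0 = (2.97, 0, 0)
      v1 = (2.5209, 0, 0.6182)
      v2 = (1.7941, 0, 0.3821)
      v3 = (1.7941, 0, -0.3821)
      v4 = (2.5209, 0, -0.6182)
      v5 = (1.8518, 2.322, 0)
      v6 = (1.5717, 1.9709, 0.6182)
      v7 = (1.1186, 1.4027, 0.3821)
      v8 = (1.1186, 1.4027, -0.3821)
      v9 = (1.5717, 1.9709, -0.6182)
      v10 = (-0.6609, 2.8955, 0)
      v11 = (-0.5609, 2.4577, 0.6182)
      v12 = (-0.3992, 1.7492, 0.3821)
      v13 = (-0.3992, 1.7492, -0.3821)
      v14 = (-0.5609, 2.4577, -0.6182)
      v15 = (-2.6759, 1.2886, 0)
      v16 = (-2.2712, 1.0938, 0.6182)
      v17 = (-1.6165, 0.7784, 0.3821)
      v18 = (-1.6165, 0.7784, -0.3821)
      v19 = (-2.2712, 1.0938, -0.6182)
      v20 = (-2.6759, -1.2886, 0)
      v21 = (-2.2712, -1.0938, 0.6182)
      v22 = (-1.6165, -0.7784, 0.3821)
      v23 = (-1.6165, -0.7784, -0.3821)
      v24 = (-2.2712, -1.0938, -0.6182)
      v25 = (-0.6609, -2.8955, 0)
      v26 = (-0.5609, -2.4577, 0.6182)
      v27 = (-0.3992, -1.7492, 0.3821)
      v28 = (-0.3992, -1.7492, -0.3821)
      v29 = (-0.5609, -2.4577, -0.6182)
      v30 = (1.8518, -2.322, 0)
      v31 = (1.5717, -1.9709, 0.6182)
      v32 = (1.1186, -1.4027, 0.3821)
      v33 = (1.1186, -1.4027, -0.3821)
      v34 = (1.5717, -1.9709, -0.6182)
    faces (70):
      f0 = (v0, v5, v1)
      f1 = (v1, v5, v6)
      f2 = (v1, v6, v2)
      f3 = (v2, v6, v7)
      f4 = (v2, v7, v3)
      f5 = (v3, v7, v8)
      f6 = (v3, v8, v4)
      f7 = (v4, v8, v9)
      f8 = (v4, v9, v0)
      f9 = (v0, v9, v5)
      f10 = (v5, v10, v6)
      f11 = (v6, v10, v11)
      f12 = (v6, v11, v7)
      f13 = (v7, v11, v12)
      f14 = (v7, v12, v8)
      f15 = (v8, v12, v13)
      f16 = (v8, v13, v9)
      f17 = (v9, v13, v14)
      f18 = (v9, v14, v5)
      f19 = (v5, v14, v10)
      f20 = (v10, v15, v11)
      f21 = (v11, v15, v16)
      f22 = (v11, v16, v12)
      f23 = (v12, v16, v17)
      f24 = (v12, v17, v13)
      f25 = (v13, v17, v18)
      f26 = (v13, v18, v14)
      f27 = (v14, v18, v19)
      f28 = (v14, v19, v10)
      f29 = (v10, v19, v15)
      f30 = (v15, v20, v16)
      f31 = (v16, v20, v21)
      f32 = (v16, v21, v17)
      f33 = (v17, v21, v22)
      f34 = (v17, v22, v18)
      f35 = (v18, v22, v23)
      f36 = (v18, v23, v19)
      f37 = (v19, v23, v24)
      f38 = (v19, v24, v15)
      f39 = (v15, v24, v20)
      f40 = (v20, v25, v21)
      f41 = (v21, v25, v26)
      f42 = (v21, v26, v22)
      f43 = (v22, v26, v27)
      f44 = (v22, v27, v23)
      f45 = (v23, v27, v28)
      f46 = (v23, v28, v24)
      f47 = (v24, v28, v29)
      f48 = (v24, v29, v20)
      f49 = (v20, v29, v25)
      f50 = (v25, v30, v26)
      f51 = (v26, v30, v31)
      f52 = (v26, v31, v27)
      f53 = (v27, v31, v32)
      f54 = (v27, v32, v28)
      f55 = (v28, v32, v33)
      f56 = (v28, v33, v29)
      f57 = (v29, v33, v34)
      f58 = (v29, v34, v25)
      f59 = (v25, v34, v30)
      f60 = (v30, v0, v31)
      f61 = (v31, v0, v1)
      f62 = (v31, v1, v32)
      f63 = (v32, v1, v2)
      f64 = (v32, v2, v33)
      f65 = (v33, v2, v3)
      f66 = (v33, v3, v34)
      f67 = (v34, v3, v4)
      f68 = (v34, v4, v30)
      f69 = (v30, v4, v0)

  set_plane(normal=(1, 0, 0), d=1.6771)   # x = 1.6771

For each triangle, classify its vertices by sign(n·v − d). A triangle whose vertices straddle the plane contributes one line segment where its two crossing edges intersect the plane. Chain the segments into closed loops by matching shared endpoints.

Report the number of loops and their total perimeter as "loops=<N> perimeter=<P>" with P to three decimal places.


Straddling triangles (24 of 70):
  (v1,v5,v6) [++-] → (1.6771, 2.10302, 0.385575)–(1.6771, 1.75205, 0.6182)  len=0.4211
  (v1,v6,v2) [+-+] → (1.6771, 1.75205, 0.6182)–(1.6771, 1.03685, 0.506307)  len=0.7239
  (v2,v6,v7) [+--] → (1.6771, 1.03685, 0.506307)–(1.6771, 0.242955, 0.3821)  len=0.8036
  (v2,v7,v3) [+-+] → (1.6771, 0.242955, 0.3821)–(1.6771, 0.242955, -0.249737)  len=0.6318
  (v3,v7,v8) [+--] → (1.6771, 0.242955, -0.249737)–(1.6771, 0.242955, -0.3821)  len=0.1324
  (v3,v8,v4) [+-+] → (1.6771, 0.242955, -0.3821)–(1.6771, 0.844041, -0.476133)  len=0.6084
  (v4,v8,v9) [+--] → (1.6771, 0.844041, -0.476133)–(1.6771, 1.75205, -0.6182)  len=0.9191
  (v4,v9,v0) [+-+] → (1.6771, 1.75205, -0.6182)–(1.6771, 1.82234, -0.571602)  len=0.0843
  (v0,v9,v5) [+-+] → (1.6771, 1.82234, -0.571602)–(1.6771, 2.10302, -0.385575)  len=0.3367
  (v5,v10,v6) [+--] → (1.6771, 2.36187, 0)–(1.6771, 2.10302, 0.385575)  len=0.4644
  (v9,v14,v5) [--+] → (1.6771, 2.33183, -0.0447629)–(1.6771, 2.10302, -0.385575)  len=0.4105
  (v5,v14,v10) [+--] → (1.6771, 2.33183, -0.0447629)–(1.6771, 2.36187, 0)  len=0.0539
  (v25,v30,v26) [-+-] → (1.6771, -2.36187, 0)–(1.6771, -2.33183, 0.0447629)  len=0.0539
  (v26,v30,v31) [-+-] → (1.6771, -2.33183, 0.0447629)–(1.6771, -2.10302, 0.385575)  len=0.4105
  (v25,v34,v30) [--+] → (1.6771, -2.10302, -0.385575)–(1.6771, -2.36187, 0)  len=0.4644
  (v30,v0,v31) [++-] → (1.6771, -1.82234, 0.571602)–(1.6771, -2.10302, 0.385575)  len=0.3367
  (v31,v0,v1) [-++] → (1.6771, -1.82234, 0.571602)–(1.6771, -1.75205, 0.6182)  len=0.0843
  (v31,v1,v32) [-+-] → (1.6771, -1.75205, 0.6182)–(1.6771, -0.844041, 0.476133)  len=0.9191
  (v32,v1,v2) [-++] → (1.6771, -0.844041, 0.476133)–(1.6771, -0.242955, 0.3821)  len=0.6084
  (v32,v2,v33) [-+-] → (1.6771, -0.242955, 0.3821)–(1.6771, -0.242955, 0.249737)  len=0.1324
  (v33,v2,v3) [-++] → (1.6771, -0.242955, 0.249737)–(1.6771, -0.242955, -0.3821)  len=0.6318
  (v33,v3,v34) [-+-] → (1.6771, -0.242955, -0.3821)–(1.6771, -1.03685, -0.506307)  len=0.8036
  (v34,v3,v4) [-++] → (1.6771, -1.03685, -0.506307)–(1.6771, -1.75205, -0.6182)  len=0.7239
  (v34,v4,v30) [-++] → (1.6771, -1.75205, -0.6182)–(1.6771, -2.10302, -0.385575)  len=0.4211

Chained into 2 loop(s):
  loop 1: 12 segments, perimeter = 5.5900
  loop 2: 12 segments, perimeter = 5.5900
Total perimeter = 11.180

loops=2 perimeter=11.180


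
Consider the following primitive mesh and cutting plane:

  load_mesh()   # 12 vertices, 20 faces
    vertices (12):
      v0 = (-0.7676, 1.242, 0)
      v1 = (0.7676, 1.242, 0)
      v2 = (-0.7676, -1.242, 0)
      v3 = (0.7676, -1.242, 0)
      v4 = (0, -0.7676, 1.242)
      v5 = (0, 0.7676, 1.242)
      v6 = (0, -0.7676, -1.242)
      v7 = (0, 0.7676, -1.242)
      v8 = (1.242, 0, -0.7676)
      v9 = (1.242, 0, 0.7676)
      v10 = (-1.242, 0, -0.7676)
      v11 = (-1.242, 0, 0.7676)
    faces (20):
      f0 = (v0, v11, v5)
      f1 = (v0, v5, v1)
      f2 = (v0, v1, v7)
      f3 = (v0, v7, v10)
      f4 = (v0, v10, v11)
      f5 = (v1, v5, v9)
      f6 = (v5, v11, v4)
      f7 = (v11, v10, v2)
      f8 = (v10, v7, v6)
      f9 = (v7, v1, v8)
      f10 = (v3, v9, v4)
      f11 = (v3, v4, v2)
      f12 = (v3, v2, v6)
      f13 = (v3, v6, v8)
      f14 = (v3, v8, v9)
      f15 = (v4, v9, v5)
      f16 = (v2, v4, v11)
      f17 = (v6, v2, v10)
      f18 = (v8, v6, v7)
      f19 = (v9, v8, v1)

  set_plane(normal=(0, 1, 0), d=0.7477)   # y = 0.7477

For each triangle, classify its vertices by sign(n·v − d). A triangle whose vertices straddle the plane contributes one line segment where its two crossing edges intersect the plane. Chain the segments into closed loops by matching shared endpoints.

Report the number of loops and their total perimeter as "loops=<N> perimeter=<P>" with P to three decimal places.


loops=1 perimeter=6.588

Straddling triangles (10 of 20):
  (v0,v11,v5) [+-+] → (-0.956405, 0.7477, 0.305495)–(-0.0321988, 0.7477, 1.2297)  len=1.3070
  (v0,v7,v10) [++-] → (-0.0321988, 0.7477, -1.2297)–(-0.956405, 0.7477, -0.305495)  len=1.3070
  (v0,v10,v11) [+--] → (-0.956405, 0.7477, -0.305495)–(-0.956405, 0.7477, 0.305495)  len=0.6110
  (v1,v5,v9) [++-] → (0.0321988, 0.7477, 1.2297)–(0.956405, 0.7477, 0.305495)  len=1.3070
  (v5,v11,v4) [+--] → (-0.0321988, 0.7477, 1.2297)–(0, 0.7477, 1.242)  len=0.0345
  (v10,v7,v6) [-+-] → (-0.0321988, 0.7477, -1.2297)–(0, 0.7477, -1.242)  len=0.0345
  (v7,v1,v8) [++-] → (0.956405, 0.7477, -0.305495)–(0.0321988, 0.7477, -1.2297)  len=1.3070
  (v4,v9,v5) [--+] → (0.0321988, 0.7477, 1.2297)–(0, 0.7477, 1.242)  len=0.0345
  (v8,v6,v7) [--+] → (0, 0.7477, -1.242)–(0.0321988, 0.7477, -1.2297)  len=0.0345
  (v9,v8,v1) [--+] → (0.956405, 0.7477, -0.305495)–(0.956405, 0.7477, 0.305495)  len=0.6110

Chained into 1 loop(s):
  loop 1: 10 segments, perimeter = 6.5880
Total perimeter = 6.588


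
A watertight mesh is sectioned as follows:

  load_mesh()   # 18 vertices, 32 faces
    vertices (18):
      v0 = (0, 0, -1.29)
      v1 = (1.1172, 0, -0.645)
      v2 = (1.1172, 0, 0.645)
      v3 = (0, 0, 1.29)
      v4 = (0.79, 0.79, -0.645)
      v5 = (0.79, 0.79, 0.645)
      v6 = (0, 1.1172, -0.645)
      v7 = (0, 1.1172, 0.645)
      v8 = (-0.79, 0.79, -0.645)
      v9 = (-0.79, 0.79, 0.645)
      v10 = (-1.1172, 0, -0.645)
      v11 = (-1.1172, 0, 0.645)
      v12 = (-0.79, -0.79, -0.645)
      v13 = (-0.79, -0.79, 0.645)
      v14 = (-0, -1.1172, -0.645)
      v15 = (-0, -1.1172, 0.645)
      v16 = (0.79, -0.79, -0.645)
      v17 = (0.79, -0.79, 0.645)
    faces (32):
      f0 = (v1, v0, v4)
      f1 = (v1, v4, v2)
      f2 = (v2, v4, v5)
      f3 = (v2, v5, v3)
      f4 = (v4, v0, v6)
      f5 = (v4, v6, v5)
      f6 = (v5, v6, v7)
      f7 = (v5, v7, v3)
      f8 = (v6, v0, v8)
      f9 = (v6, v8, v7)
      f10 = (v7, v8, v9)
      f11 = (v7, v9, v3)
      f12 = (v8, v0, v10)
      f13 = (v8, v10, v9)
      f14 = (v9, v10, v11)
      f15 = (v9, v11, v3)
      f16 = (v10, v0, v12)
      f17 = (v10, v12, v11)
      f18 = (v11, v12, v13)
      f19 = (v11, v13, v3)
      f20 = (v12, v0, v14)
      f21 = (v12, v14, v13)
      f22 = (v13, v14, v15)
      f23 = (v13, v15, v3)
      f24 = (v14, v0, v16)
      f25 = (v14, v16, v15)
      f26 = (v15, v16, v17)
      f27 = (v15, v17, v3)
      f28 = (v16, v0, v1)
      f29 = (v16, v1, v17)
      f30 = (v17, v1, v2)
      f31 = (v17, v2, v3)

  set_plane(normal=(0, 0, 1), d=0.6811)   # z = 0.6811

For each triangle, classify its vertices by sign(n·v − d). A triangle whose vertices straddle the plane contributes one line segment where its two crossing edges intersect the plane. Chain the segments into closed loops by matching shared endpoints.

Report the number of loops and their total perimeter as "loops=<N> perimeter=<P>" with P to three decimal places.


loops=1 perimeter=6.458

Straddling triangles (8 of 32):
  (v2,v5,v3) [--+] → (0.745784, 0.745784, 0.6811)–(1.05467, 0, 0.6811)  len=0.8072
  (v5,v7,v3) [--+] → (0, 1.05467, 0.6811)–(0.745784, 0.745784, 0.6811)  len=0.8072
  (v7,v9,v3) [--+] → (-0.745784, 0.745784, 0.6811)–(0, 1.05467, 0.6811)  len=0.8072
  (v9,v11,v3) [--+] → (-1.05467, 0, 0.6811)–(-0.745784, 0.745784, 0.6811)  len=0.8072
  (v11,v13,v3) [--+] → (-0.745784, -0.745784, 0.6811)–(-1.05467, 0, 0.6811)  len=0.8072
  (v13,v15,v3) [--+] → (0, -1.05467, 0.6811)–(-0.745784, -0.745784, 0.6811)  len=0.8072
  (v15,v17,v3) [--+] → (0.745784, -0.745784, 0.6811)–(0, -1.05467, 0.6811)  len=0.8072
  (v17,v2,v3) [--+] → (1.05467, 0, 0.6811)–(0.745784, -0.745784, 0.6811)  len=0.8072

Chained into 1 loop(s):
  loop 1: 8 segments, perimeter = 6.4578
Total perimeter = 6.458


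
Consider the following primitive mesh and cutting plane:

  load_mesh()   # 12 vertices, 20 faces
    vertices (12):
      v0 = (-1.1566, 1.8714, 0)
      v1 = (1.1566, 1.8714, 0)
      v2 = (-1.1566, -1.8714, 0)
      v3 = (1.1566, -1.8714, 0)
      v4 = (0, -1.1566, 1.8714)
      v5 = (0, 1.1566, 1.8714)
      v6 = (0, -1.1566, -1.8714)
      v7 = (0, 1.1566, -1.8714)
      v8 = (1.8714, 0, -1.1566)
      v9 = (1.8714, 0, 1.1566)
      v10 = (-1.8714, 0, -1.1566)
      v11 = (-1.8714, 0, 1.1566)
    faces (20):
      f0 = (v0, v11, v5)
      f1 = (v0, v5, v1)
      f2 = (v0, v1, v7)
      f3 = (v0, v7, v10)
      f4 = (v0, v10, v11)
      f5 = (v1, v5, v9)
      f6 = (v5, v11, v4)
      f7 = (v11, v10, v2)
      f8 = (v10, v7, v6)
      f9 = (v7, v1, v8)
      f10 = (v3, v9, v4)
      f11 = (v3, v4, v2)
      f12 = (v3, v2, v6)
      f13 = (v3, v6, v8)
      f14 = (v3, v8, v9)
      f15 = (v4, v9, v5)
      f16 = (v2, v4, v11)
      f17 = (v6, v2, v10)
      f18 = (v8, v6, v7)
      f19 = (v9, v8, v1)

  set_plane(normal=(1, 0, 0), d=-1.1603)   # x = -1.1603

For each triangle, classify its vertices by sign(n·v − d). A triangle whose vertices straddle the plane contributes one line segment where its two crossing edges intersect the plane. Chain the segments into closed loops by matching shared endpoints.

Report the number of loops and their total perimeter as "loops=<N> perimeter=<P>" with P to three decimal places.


Straddling triangles (8 of 20):
  (v0,v11,v5) [+-+] → (-1.1603, 1.86171, 0.00598688)–(-1.1603, 0.439488, 1.42821)  len=2.0113
  (v0,v7,v10) [++-] → (-1.1603, 0.439488, -1.42821)–(-1.1603, 1.86171, -0.00598688)  len=2.0113
  (v0,v10,v11) [+--] → (-1.1603, 1.86171, -0.00598688)–(-1.1603, 1.86171, 0.00598688)  len=0.0120
  (v5,v11,v4) [+-+] → (-1.1603, 0.439488, 1.42821)–(-1.1603, -0.439488, 1.42821)  len=0.8790
  (v11,v10,v2) [--+] → (-1.1603, -1.86171, -0.00598688)–(-1.1603, -1.86171, 0.00598688)  len=0.0120
  (v10,v7,v6) [-++] → (-1.1603, 0.439488, -1.42821)–(-1.1603, -0.439488, -1.42821)  len=0.8790
  (v2,v4,v11) [++-] → (-1.1603, -0.439488, 1.42821)–(-1.1603, -1.86171, 0.00598688)  len=2.0113
  (v6,v2,v10) [++-] → (-1.1603, -1.86171, -0.00598688)–(-1.1603, -0.439488, -1.42821)  len=2.0113

Chained into 1 loop(s):
  loop 1: 8 segments, perimeter = 9.8272
Total perimeter = 9.827

loops=1 perimeter=9.827
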